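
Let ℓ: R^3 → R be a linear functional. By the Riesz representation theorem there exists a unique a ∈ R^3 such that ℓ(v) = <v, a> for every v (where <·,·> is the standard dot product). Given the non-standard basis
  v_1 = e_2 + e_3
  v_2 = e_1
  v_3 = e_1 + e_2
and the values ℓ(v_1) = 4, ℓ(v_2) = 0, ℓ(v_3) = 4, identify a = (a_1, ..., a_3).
a = (0, 4, 0)

Write a = (a_1, ..., a_3) in the standard basis. For each basis vector v_i, ℓ(v_i) = <v_i, a> is a linear equation in the a_j's. Collect the n equations into a matrix system V a = ℓ, where row i of V is v_i (expressed in the standard basis). Since V is invertible (lower-triangular with 1s on the diagonal, up to permutation), solve by back-substitution:
  V =
[[0, 1, 1],
 [1, 0, 0],
 [1, 1, 0]]
  V a = (4, 0, 4)
Solving gives a = (0, 4, 0).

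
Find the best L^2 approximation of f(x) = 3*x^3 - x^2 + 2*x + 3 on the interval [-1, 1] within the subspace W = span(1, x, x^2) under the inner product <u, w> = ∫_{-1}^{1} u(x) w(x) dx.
g(x) = -x^2 + 19*x/5 + 3

The best approximation g ∈ W is the orthogonal projection of f onto W. Writing g = a_0 + a_1 x + a_2 x^2, the coefficients solve the normal equations G · a = b where
  G_{ij} = <φ_i, φ_j> and b_i = <f, φ_i>, with φ_0 = 1, φ_1 = x, φ_2 = x^2.
G =
  [2, 0, 2/3]
  [0, 2/3, 0]
  [2/3, 0, 2/5],
b = (16/3, 38/15, 8/5).
Solving gives a_0 = 3, a_1 = 19/5, a_2 = -1, so
  g(x) = -x^2 + 19*x/5 + 3.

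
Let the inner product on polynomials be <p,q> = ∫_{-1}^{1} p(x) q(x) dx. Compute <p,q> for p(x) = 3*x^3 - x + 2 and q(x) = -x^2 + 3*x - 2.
<p,q> = -116/15

Expand the product: p(x)·q(x) = -3*x^5 + 9*x^4 - 5*x^3 - 5*x^2 + 8*x - 4.
∫_{-1}^{1} of each monomial x^k gives [2/(k+1) if k even, 0 if k odd]. Integrating term-by-term (or equivalently evaluating the antiderivative F(x) = -x^6/2 + 9*x^5/5 - 5*x^4/4 - 5*x^3/3 + 4*x^2 - 4*x at the endpoints):
  F(1) − F(−1) = -97/60 − (367/60) = -116/15.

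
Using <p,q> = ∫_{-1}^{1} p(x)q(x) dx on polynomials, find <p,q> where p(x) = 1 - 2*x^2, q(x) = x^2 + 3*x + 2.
<p,q> = 6/5

Expand the product: p(x)·q(x) = -2*x^4 - 6*x^3 - 3*x^2 + 3*x + 2.
∫_{-1}^{1} of each monomial x^k gives [2/(k+1) if k even, 0 if k odd]. Integrating term-by-term (or equivalently evaluating the antiderivative F(x) = -2*x^5/5 - 3*x^4/2 - x^3 + 3*x^2/2 + 2*x at the endpoints):
  F(1) − F(−1) = 3/5 − (-3/5) = 6/5.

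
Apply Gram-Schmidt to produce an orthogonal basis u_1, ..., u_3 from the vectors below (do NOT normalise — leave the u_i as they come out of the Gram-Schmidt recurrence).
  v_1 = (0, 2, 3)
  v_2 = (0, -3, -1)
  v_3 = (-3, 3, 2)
Orthogonal basis:
  u_1 = (0, 2, 3)
  u_2 = (0, -21/13, 14/13)
  u_3 = (-3, 0, 0)

Apply the Gram-Schmidt recurrence
  u_1 = v_1
  u_i = v_i − Σ_{j<i} ((v_i · u_j) / (u_j · u_j)) · u_j.

Step by step this gives:
  u_1 = (0, 2, 3)
  u_2 = (0, -21/13, 14/13)
  u_3 = (-3, 0, 0)

Orthogonality check:
  u_2 · u_1 = 0 (should be 0)
  u_3 · u_1 = 0 (should be 0)
  u_3 · u_2 = 0 (should be 0)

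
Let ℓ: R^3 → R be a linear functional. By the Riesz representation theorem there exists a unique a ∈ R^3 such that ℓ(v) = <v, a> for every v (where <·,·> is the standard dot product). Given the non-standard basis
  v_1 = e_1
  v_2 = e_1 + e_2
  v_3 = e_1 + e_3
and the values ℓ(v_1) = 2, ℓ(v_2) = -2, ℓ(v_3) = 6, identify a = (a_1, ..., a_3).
a = (2, -4, 4)

Write a = (a_1, ..., a_3) in the standard basis. For each basis vector v_i, ℓ(v_i) = <v_i, a> is a linear equation in the a_j's. Collect the n equations into a matrix system V a = ℓ, where row i of V is v_i (expressed in the standard basis). Since V is invertible (lower-triangular with 1s on the diagonal, up to permutation), solve by back-substitution:
  V =
[[1, 0, 0],
 [1, 1, 0],
 [1, 0, 1]]
  V a = (2, -2, 6)
Solving gives a = (2, -4, 4).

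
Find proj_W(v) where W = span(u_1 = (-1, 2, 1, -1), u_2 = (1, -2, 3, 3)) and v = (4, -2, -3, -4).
proj_W(v) = (25/34, -25/17, -151/34, -19/17)

Set up U = [u_1 | ... | u_2] ∈ R^(4×2). The projector onto W = col(U) is P = U (U^T U)^(-1) U^T.
Compute U^T U =
  [7, -5]
  [-5, 23],
and U^T v = (-7, -13).
Solve U^T U · c = U^T v for the coefficients: c = (-113/68, -63/68). The projection is proj_W(v) = U c.
Check: (v - proj_W(v)) · u_1 = 0  (should be 0).
Check: (v - proj_W(v)) · u_2 = 0  (should be 0).
Result: proj_W(v) = (25/34, -25/17, -151/34, -19/17).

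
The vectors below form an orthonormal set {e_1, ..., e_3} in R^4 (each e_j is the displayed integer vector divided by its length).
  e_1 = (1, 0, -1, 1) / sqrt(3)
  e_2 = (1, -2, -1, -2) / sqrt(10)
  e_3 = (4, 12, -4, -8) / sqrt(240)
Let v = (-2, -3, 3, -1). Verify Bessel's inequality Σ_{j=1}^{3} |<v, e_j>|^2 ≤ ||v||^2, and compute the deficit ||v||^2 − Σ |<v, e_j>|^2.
Σ |<v, e_j>|^2 = 45/2; ||v||^2 = 23; deficit = 1/2

Write each e_j = u_j / sqrt(<u_j, u_j>) where u_j is the displayed integer vector. Then <v, e_j> = <v, u_j> / sqrt(<u_j, u_j>), so |<v, e_j>|^2 = <v, u_j>^2 / <u_j, u_j>.
Coefficients: <v, e_1> = -6/sqrt(3), <v, e_2> = 3/sqrt(10), <v, e_3> = -48/sqrt(240).
Square and sum: Σ |<v, e_j>|^2 = 45/2.
Compute ||v||^2 = v·v = 23.
Deficit = 23 − 45/2 = 1/2 ≥ 0, confirming Bessel's inequality. (The deficit equals ||v − Σ <v,e_j> e_j||^2, the squared distance from v to span{e_j}.)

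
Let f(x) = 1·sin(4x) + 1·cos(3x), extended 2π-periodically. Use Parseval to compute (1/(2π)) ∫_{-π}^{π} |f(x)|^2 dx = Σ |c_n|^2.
Σ |c_n|^2 = 1

Expand |f|^2 and use orthogonality of {sin(nx), cos(mx)} on [-π, π]:
  ∫_{-π}^{π} sin(nx)^2 dx = π, ∫ cos(mx)^2 dx = π, and cross terms integrate to 0.
So ∫_{-π}^{π} f(x)^2 dx = 1^2 · π + 1^2 · π = (1 + 1)π.
Divide by 2π: (1 + 1)/2 = 1.
By Parseval, this equals Σ |c_n|^2.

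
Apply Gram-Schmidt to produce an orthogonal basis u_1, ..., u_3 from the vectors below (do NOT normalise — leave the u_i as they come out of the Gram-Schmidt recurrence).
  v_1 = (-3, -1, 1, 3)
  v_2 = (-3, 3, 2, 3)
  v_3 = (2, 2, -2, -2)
Orthogonal basis:
  u_1 = (-3, -1, 1, 3)
  u_2 = (-9/20, 77/20, 23/20, 9/20)
  u_3 = (-100/331, 120/331, -480/331, 100/331)

Apply the Gram-Schmidt recurrence
  u_1 = v_1
  u_i = v_i − Σ_{j<i} ((v_i · u_j) / (u_j · u_j)) · u_j.

Step by step this gives:
  u_1 = (-3, -1, 1, 3)
  u_2 = (-9/20, 77/20, 23/20, 9/20)
  u_3 = (-100/331, 120/331, -480/331, 100/331)

Orthogonality check:
  u_2 · u_1 = 0 (should be 0)
  u_3 · u_1 = 0 (should be 0)
  u_3 · u_2 = 0 (should be 0)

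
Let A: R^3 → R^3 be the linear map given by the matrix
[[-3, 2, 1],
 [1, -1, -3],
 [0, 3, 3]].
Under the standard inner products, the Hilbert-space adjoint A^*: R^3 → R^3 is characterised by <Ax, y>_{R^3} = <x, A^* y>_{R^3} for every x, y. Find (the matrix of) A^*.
A^* = A^T =
[[-3, 1, 0],
 [2, -1, 3],
 [1, -3, 3]]

For real matrices with standard dot products, the defining identity <Ax, y> = <x, A^* y> gives (Ax)^T y = x^T (A^*) y, i.e. x^T A^T y = x^T (A^*) y. Since this holds for all x, y, we must have A^* = A^T. Therefore
A^* =
[[-3, 1, 0],
 [2, -1, 3],
 [1, -3, 3]].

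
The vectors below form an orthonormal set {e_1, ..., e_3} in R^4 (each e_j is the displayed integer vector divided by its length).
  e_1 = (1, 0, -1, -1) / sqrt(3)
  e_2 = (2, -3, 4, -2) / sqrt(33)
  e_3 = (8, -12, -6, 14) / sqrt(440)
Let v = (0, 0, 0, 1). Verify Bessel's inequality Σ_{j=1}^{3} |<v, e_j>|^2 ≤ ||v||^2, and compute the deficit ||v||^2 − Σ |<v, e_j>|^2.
Σ |<v, e_j>|^2 = 9/10; ||v||^2 = 1; deficit = 1/10

Write each e_j = u_j / sqrt(<u_j, u_j>) where u_j is the displayed integer vector. Then <v, e_j> = <v, u_j> / sqrt(<u_j, u_j>), so |<v, e_j>|^2 = <v, u_j>^2 / <u_j, u_j>.
Coefficients: <v, e_1> = -1/sqrt(3), <v, e_2> = -2/sqrt(33), <v, e_3> = 14/sqrt(440).
Square and sum: Σ |<v, e_j>|^2 = 9/10.
Compute ||v||^2 = v·v = 1.
Deficit = 1 − 9/10 = 1/10 ≥ 0, confirming Bessel's inequality. (The deficit equals ||v − Σ <v,e_j> e_j||^2, the squared distance from v to span{e_j}.)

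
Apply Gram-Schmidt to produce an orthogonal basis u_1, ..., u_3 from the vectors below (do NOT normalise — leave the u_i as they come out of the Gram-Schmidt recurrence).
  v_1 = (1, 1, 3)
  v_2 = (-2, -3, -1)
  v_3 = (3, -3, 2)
Orthogonal basis:
  u_1 = (1, 1, 3)
  u_2 = (-14/11, -25/11, 13/11)
  u_3 = (148/45, -37/18, -37/90)

Apply the Gram-Schmidt recurrence
  u_1 = v_1
  u_i = v_i − Σ_{j<i} ((v_i · u_j) / (u_j · u_j)) · u_j.

Step by step this gives:
  u_1 = (1, 1, 3)
  u_2 = (-14/11, -25/11, 13/11)
  u_3 = (148/45, -37/18, -37/90)

Orthogonality check:
  u_2 · u_1 = 0 (should be 0)
  u_3 · u_1 = 0 (should be 0)
  u_3 · u_2 = 0 (should be 0)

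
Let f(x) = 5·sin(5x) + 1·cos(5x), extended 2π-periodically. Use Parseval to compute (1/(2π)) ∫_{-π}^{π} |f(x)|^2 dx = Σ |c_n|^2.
Σ |c_n|^2 = 13

Expand |f|^2 and use orthogonality of {sin(nx), cos(mx)} on [-π, π]:
  ∫_{-π}^{π} sin(nx)^2 dx = π, ∫ cos(mx)^2 dx = π, and cross terms integrate to 0.
So ∫_{-π}^{π} f(x)^2 dx = 5^2 · π + 1^2 · π = (25 + 1)π.
Divide by 2π: (25 + 1)/2 = 13.
By Parseval, this equals Σ |c_n|^2.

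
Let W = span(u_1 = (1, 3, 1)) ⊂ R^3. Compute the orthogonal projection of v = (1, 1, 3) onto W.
proj_W(v) = (7/11, 21/11, 7/11)

Set up U = [u_1 | ... | u_1] ∈ R^(3×1). The projector onto W = col(U) is P = U (U^T U)^(-1) U^T.
Compute U^T U =
  [11],
and U^T v = (7).
Solve U^T U · c = U^T v for the coefficients: c = (7/11). The projection is proj_W(v) = U c.
Check: (v - proj_W(v)) · u_1 = 0  (should be 0).
Result: proj_W(v) = (7/11, 21/11, 7/11).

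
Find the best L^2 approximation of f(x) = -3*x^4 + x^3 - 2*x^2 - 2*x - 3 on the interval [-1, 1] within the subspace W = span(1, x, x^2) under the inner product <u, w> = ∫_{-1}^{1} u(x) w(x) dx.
g(x) = -32*x^2/7 - 7*x/5 - 96/35

The best approximation g ∈ W is the orthogonal projection of f onto W. Writing g = a_0 + a_1 x + a_2 x^2, the coefficients solve the normal equations G · a = b where
  G_{ij} = <φ_i, φ_j> and b_i = <f, φ_i>, with φ_0 = 1, φ_1 = x, φ_2 = x^2.
G =
  [2, 0, 2/3]
  [0, 2/3, 0]
  [2/3, 0, 2/5],
b = (-128/15, -14/15, -128/35).
Solving gives a_0 = -96/35, a_1 = -7/5, a_2 = -32/7, so
  g(x) = -32*x^2/7 - 7*x/5 - 96/35.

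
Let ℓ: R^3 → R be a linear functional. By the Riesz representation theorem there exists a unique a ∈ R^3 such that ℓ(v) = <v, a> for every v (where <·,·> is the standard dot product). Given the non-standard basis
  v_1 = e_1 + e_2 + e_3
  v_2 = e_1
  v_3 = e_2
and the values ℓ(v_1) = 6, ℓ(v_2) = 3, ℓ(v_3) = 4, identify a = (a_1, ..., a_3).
a = (3, 4, -1)

Write a = (a_1, ..., a_3) in the standard basis. For each basis vector v_i, ℓ(v_i) = <v_i, a> is a linear equation in the a_j's. Collect the n equations into a matrix system V a = ℓ, where row i of V is v_i (expressed in the standard basis). Since V is invertible (lower-triangular with 1s on the diagonal, up to permutation), solve by back-substitution:
  V =
[[1, 1, 1],
 [1, 0, 0],
 [0, 1, 0]]
  V a = (6, 3, 4)
Solving gives a = (3, 4, -1).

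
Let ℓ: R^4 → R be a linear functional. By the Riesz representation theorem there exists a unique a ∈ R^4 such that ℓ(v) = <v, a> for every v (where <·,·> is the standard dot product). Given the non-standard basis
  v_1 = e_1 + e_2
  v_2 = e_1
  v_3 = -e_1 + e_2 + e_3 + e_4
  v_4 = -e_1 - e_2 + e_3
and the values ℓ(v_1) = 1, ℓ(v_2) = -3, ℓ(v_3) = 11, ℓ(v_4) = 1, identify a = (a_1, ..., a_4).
a = (-3, 4, 2, 2)

Write a = (a_1, ..., a_4) in the standard basis. For each basis vector v_i, ℓ(v_i) = <v_i, a> is a linear equation in the a_j's. Collect the n equations into a matrix system V a = ℓ, where row i of V is v_i (expressed in the standard basis). Since V is invertible (lower-triangular with 1s on the diagonal, up to permutation), solve by back-substitution:
  V =
[[1, 1, 0, 0],
 [1, 0, 0, 0],
 [-1, 1, 1, 1],
 [-1, -1, 1, 0]]
  V a = (1, -3, 11, 1)
Solving gives a = (-3, 4, 2, 2).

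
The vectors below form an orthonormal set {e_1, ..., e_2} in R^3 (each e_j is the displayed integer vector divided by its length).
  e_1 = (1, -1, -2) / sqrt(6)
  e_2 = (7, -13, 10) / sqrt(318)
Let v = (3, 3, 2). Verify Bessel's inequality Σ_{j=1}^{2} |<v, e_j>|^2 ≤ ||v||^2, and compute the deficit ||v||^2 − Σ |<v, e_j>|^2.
Σ |<v, e_j>|^2 = 142/53; ||v||^2 = 22; deficit = 1024/53

Write each e_j = u_j / sqrt(<u_j, u_j>) where u_j is the displayed integer vector. Then <v, e_j> = <v, u_j> / sqrt(<u_j, u_j>), so |<v, e_j>|^2 = <v, u_j>^2 / <u_j, u_j>.
Coefficients: <v, e_1> = -4/sqrt(6), <v, e_2> = 2/sqrt(318).
Square and sum: Σ |<v, e_j>|^2 = 142/53.
Compute ||v||^2 = v·v = 22.
Deficit = 22 − 142/53 = 1024/53 ≥ 0, confirming Bessel's inequality. (The deficit equals ||v − Σ <v,e_j> e_j||^2, the squared distance from v to span{e_j}.)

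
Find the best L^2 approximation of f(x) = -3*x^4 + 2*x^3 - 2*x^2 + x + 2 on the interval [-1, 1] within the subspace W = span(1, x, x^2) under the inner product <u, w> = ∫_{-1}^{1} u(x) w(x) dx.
g(x) = -32*x^2/7 + 11*x/5 + 79/35

The best approximation g ∈ W is the orthogonal projection of f onto W. Writing g = a_0 + a_1 x + a_2 x^2, the coefficients solve the normal equations G · a = b where
  G_{ij} = <φ_i, φ_j> and b_i = <f, φ_i>, with φ_0 = 1, φ_1 = x, φ_2 = x^2.
G =
  [2, 0, 2/3]
  [0, 2/3, 0]
  [2/3, 0, 2/5],
b = (22/15, 22/15, -34/105).
Solving gives a_0 = 79/35, a_1 = 11/5, a_2 = -32/7, so
  g(x) = -32*x^2/7 + 11*x/5 + 79/35.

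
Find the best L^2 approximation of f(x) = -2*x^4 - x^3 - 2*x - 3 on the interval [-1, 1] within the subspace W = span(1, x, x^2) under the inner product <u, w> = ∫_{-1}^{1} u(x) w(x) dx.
g(x) = -12*x^2/7 - 13*x/5 - 99/35

The best approximation g ∈ W is the orthogonal projection of f onto W. Writing g = a_0 + a_1 x + a_2 x^2, the coefficients solve the normal equations G · a = b where
  G_{ij} = <φ_i, φ_j> and b_i = <f, φ_i>, with φ_0 = 1, φ_1 = x, φ_2 = x^2.
G =
  [2, 0, 2/3]
  [0, 2/3, 0]
  [2/3, 0, 2/5],
b = (-34/5, -26/15, -18/7).
Solving gives a_0 = -99/35, a_1 = -13/5, a_2 = -12/7, so
  g(x) = -12*x^2/7 - 13*x/5 - 99/35.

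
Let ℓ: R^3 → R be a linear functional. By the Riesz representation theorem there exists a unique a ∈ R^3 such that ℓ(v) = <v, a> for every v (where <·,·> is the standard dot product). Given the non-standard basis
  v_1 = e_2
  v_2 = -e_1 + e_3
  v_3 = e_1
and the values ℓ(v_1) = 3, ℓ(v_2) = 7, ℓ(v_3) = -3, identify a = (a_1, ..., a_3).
a = (-3, 3, 4)

Write a = (a_1, ..., a_3) in the standard basis. For each basis vector v_i, ℓ(v_i) = <v_i, a> is a linear equation in the a_j's. Collect the n equations into a matrix system V a = ℓ, where row i of V is v_i (expressed in the standard basis). Since V is invertible (lower-triangular with 1s on the diagonal, up to permutation), solve by back-substitution:
  V =
[[0, 1, 0],
 [-1, 0, 1],
 [1, 0, 0]]
  V a = (3, 7, -3)
Solving gives a = (-3, 3, 4).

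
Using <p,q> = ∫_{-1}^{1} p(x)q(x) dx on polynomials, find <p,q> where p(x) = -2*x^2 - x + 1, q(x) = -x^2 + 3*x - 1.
<p,q> = -38/15

Expand the product: p(x)·q(x) = 2*x^4 - 5*x^3 - 2*x^2 + 4*x - 1.
∫_{-1}^{1} of each monomial x^k gives [2/(k+1) if k even, 0 if k odd]. Integrating term-by-term (or equivalently evaluating the antiderivative F(x) = 2*x^5/5 - 5*x^4/4 - 2*x^3/3 + 2*x^2 - x at the endpoints):
  F(1) − F(−1) = -31/60 − (121/60) = -38/15.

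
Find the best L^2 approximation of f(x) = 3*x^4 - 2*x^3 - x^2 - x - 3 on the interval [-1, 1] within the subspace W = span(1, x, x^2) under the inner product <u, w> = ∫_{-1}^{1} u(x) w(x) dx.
g(x) = 11*x^2/7 - 11*x/5 - 114/35

The best approximation g ∈ W is the orthogonal projection of f onto W. Writing g = a_0 + a_1 x + a_2 x^2, the coefficients solve the normal equations G · a = b where
  G_{ij} = <φ_i, φ_j> and b_i = <f, φ_i>, with φ_0 = 1, φ_1 = x, φ_2 = x^2.
G =
  [2, 0, 2/3]
  [0, 2/3, 0]
  [2/3, 0, 2/5],
b = (-82/15, -22/15, -54/35).
Solving gives a_0 = -114/35, a_1 = -11/5, a_2 = 11/7, so
  g(x) = 11*x^2/7 - 11*x/5 - 114/35.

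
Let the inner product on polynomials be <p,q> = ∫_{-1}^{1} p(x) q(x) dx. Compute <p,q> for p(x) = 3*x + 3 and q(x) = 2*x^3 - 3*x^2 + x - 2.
<p,q> = -68/5

Expand the product: p(x)·q(x) = 6*x^4 - 3*x^3 - 6*x^2 - 3*x - 6.
∫_{-1}^{1} of each monomial x^k gives [2/(k+1) if k even, 0 if k odd]. Integrating term-by-term (or equivalently evaluating the antiderivative F(x) = 6*x^5/5 - 3*x^4/4 - 2*x^3 - 3*x^2/2 - 6*x at the endpoints):
  F(1) − F(−1) = -181/20 − (91/20) = -68/5.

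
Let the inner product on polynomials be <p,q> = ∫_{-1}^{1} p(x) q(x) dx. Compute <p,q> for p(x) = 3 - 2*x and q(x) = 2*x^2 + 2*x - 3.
<p,q> = -50/3

Expand the product: p(x)·q(x) = -4*x^3 + 2*x^2 + 12*x - 9.
∫_{-1}^{1} of each monomial x^k gives [2/(k+1) if k even, 0 if k odd]. Integrating term-by-term (or equivalently evaluating the antiderivative F(x) = -x^4 + 2*x^3/3 + 6*x^2 - 9*x at the endpoints):
  F(1) − F(−1) = -10/3 − (40/3) = -50/3.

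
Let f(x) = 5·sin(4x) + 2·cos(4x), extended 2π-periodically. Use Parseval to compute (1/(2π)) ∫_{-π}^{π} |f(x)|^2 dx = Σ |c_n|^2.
Σ |c_n|^2 = 29/2

Expand |f|^2 and use orthogonality of {sin(nx), cos(mx)} on [-π, π]:
  ∫_{-π}^{π} sin(nx)^2 dx = π, ∫ cos(mx)^2 dx = π, and cross terms integrate to 0.
So ∫_{-π}^{π} f(x)^2 dx = 5^2 · π + 2^2 · π = (25 + 4)π.
Divide by 2π: (25 + 4)/2 = 29/2.
By Parseval, this equals Σ |c_n|^2.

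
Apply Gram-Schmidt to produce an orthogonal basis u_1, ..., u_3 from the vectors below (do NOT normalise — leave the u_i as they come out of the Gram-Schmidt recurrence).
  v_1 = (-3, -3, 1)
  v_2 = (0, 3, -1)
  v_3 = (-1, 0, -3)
Orthogonal basis:
  u_1 = (-3, -3, 1)
  u_2 = (-30/19, 27/19, -9/19)
  u_3 = (0, -9/10, -27/10)

Apply the Gram-Schmidt recurrence
  u_1 = v_1
  u_i = v_i − Σ_{j<i} ((v_i · u_j) / (u_j · u_j)) · u_j.

Step by step this gives:
  u_1 = (-3, -3, 1)
  u_2 = (-30/19, 27/19, -9/19)
  u_3 = (0, -9/10, -27/10)

Orthogonality check:
  u_2 · u_1 = 0 (should be 0)
  u_3 · u_1 = 0 (should be 0)
  u_3 · u_2 = 0 (should be 0)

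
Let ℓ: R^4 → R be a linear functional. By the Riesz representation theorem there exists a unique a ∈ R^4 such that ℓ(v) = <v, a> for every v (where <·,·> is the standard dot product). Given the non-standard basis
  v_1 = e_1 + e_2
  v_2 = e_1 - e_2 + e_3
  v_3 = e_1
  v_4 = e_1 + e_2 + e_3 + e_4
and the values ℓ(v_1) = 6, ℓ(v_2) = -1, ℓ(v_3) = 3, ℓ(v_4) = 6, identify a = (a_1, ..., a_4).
a = (3, 3, -1, 1)

Write a = (a_1, ..., a_4) in the standard basis. For each basis vector v_i, ℓ(v_i) = <v_i, a> is a linear equation in the a_j's. Collect the n equations into a matrix system V a = ℓ, where row i of V is v_i (expressed in the standard basis). Since V is invertible (lower-triangular with 1s on the diagonal, up to permutation), solve by back-substitution:
  V =
[[1, 1, 0, 0],
 [1, -1, 1, 0],
 [1, 0, 0, 0],
 [1, 1, 1, 1]]
  V a = (6, -1, 3, 6)
Solving gives a = (3, 3, -1, 1).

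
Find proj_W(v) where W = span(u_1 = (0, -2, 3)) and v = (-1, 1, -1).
proj_W(v) = (0, 10/13, -15/13)

Set up U = [u_1 | ... | u_1] ∈ R^(3×1). The projector onto W = col(U) is P = U (U^T U)^(-1) U^T.
Compute U^T U =
  [13],
and U^T v = (-5).
Solve U^T U · c = U^T v for the coefficients: c = (-5/13). The projection is proj_W(v) = U c.
Check: (v - proj_W(v)) · u_1 = 0  (should be 0).
Result: proj_W(v) = (0, 10/13, -15/13).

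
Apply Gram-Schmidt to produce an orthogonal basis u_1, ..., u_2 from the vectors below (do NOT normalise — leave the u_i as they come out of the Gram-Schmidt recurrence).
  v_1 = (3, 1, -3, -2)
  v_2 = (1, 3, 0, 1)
Orthogonal basis:
  u_1 = (3, 1, -3, -2)
  u_2 = (11/23, 65/23, 12/23, 31/23)

Apply the Gram-Schmidt recurrence
  u_1 = v_1
  u_i = v_i − Σ_{j<i} ((v_i · u_j) / (u_j · u_j)) · u_j.

Step by step this gives:
  u_1 = (3, 1, -3, -2)
  u_2 = (11/23, 65/23, 12/23, 31/23)

Orthogonality check:
  u_2 · u_1 = 0 (should be 0)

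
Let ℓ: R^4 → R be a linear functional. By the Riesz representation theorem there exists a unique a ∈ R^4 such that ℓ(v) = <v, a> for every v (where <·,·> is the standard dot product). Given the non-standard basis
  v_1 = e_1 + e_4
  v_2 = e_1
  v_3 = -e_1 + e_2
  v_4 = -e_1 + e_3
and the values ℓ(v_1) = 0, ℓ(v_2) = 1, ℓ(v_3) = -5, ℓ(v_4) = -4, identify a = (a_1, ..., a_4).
a = (1, -4, -3, -1)

Write a = (a_1, ..., a_4) in the standard basis. For each basis vector v_i, ℓ(v_i) = <v_i, a> is a linear equation in the a_j's. Collect the n equations into a matrix system V a = ℓ, where row i of V is v_i (expressed in the standard basis). Since V is invertible (lower-triangular with 1s on the diagonal, up to permutation), solve by back-substitution:
  V =
[[1, 0, 0, 1],
 [1, 0, 0, 0],
 [-1, 1, 0, 0],
 [-1, 0, 1, 0]]
  V a = (0, 1, -5, -4)
Solving gives a = (1, -4, -3, -1).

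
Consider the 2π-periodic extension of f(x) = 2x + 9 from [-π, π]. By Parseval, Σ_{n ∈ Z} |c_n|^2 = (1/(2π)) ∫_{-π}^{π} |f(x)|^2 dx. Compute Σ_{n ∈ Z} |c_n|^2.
Σ |c_n|^2 = 4π^2/3 + 81

Expand and integrate term by term over [-π, π]:
  ∫ (2x)^2 dx = 4·(2π^3/3); ∫ 2·2·(9)·x dx = 0 (odd integrand); ∫ 9^2 dx = 81·2π.
So (1/(2π)) ∫_{-π}^{π} (2x + 9)^2 dx = 4π^2/3 + 81 = 4π^2/3 + 81.
Parseval ⇒ Σ |c_n|^2 = 4π^2/3 + 81.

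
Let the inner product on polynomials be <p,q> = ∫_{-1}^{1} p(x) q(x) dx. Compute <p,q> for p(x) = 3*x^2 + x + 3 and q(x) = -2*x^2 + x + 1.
<p,q> = 34/15

Expand the product: p(x)·q(x) = -6*x^4 + x^3 - 2*x^2 + 4*x + 3.
∫_{-1}^{1} of each monomial x^k gives [2/(k+1) if k even, 0 if k odd]. Integrating term-by-term (or equivalently evaluating the antiderivative F(x) = -6*x^5/5 + x^4/4 - 2*x^3/3 + 2*x^2 + 3*x at the endpoints):
  F(1) − F(−1) = 203/60 − (67/60) = 34/15.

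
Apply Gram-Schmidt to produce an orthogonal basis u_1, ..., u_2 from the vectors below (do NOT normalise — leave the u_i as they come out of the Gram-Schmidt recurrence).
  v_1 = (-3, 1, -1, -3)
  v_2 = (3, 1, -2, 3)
Orthogonal basis:
  u_1 = (-3, 1, -1, -3)
  u_2 = (3/4, 7/4, -11/4, 3/4)

Apply the Gram-Schmidt recurrence
  u_1 = v_1
  u_i = v_i − Σ_{j<i} ((v_i · u_j) / (u_j · u_j)) · u_j.

Step by step this gives:
  u_1 = (-3, 1, -1, -3)
  u_2 = (3/4, 7/4, -11/4, 3/4)

Orthogonality check:
  u_2 · u_1 = 0 (should be 0)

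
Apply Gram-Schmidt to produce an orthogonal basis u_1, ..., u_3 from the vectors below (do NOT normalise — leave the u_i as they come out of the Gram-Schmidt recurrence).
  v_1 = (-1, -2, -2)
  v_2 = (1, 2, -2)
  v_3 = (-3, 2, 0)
Orthogonal basis:
  u_1 = (-1, -2, -2)
  u_2 = (8/9, 16/9, -20/9)
  u_3 = (-16/5, 8/5, 0)

Apply the Gram-Schmidt recurrence
  u_1 = v_1
  u_i = v_i − Σ_{j<i} ((v_i · u_j) / (u_j · u_j)) · u_j.

Step by step this gives:
  u_1 = (-1, -2, -2)
  u_2 = (8/9, 16/9, -20/9)
  u_3 = (-16/5, 8/5, 0)

Orthogonality check:
  u_2 · u_1 = 0 (should be 0)
  u_3 · u_1 = 0 (should be 0)
  u_3 · u_2 = 0 (should be 0)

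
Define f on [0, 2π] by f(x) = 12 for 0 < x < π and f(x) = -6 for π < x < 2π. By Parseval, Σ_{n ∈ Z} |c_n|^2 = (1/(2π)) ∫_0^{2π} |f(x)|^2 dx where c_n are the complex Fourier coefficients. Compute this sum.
Σ |c_n|^2 = 90

Parseval equates the L^2 energy of f (normalised by 1/(2π)) with the ℓ^2 sum of its Fourier coefficients: (1/(2π)) ∫_0^{2π} |f|^2 = Σ |c_n|^2.
Compute the left side: (1/(2π)) [∫_0^π 12^2 dx + ∫_π^{2π} (-6)^2 dx] = (1/(2π)) · (144π + 36π) = (144 + 36)/2 = 90.
So Σ_{n ∈ Z} |c_n|^2 = 90.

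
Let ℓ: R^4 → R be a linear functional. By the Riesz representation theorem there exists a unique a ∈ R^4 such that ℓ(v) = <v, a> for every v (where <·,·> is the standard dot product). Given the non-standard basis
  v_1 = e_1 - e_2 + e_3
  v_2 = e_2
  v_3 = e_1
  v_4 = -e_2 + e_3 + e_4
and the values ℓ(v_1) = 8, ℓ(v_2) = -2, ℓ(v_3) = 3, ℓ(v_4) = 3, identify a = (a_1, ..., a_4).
a = (3, -2, 3, -2)

Write a = (a_1, ..., a_4) in the standard basis. For each basis vector v_i, ℓ(v_i) = <v_i, a> is a linear equation in the a_j's. Collect the n equations into a matrix system V a = ℓ, where row i of V is v_i (expressed in the standard basis). Since V is invertible (lower-triangular with 1s on the diagonal, up to permutation), solve by back-substitution:
  V =
[[1, -1, 1, 0],
 [0, 1, 0, 0],
 [1, 0, 0, 0],
 [0, -1, 1, 1]]
  V a = (8, -2, 3, 3)
Solving gives a = (3, -2, 3, -2).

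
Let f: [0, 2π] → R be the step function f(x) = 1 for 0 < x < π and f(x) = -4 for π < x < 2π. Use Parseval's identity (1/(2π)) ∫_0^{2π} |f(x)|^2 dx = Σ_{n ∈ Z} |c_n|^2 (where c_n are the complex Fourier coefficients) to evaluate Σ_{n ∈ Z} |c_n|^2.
Σ |c_n|^2 = 17/2

Parseval equates the L^2 energy of f (normalised by 1/(2π)) with the ℓ^2 sum of its Fourier coefficients: (1/(2π)) ∫_0^{2π} |f|^2 = Σ |c_n|^2.
Compute the left side: (1/(2π)) [∫_0^π 1^2 dx + ∫_π^{2π} (-4)^2 dx] = (1/(2π)) · (1π + 16π) = (1 + 16)/2 = 17/2.
So Σ_{n ∈ Z} |c_n|^2 = 17/2.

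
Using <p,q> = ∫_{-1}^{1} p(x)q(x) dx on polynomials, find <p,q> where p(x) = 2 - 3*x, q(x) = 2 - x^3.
<p,q> = 46/5

Expand the product: p(x)·q(x) = 3*x^4 - 2*x^3 - 6*x + 4.
∫_{-1}^{1} of each monomial x^k gives [2/(k+1) if k even, 0 if k odd]. Integrating term-by-term (or equivalently evaluating the antiderivative F(x) = 3*x^5/5 - x^4/2 - 3*x^2 + 4*x at the endpoints):
  F(1) − F(−1) = 11/10 − (-81/10) = 46/5.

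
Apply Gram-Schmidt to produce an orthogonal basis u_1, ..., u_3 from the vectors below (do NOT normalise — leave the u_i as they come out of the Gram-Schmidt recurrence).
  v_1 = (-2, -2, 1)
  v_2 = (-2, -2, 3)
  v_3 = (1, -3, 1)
Orthogonal basis:
  u_1 = (-2, -2, 1)
  u_2 = (4/9, 4/9, 16/9)
  u_3 = (2, -2, 0)

Apply the Gram-Schmidt recurrence
  u_1 = v_1
  u_i = v_i − Σ_{j<i} ((v_i · u_j) / (u_j · u_j)) · u_j.

Step by step this gives:
  u_1 = (-2, -2, 1)
  u_2 = (4/9, 4/9, 16/9)
  u_3 = (2, -2, 0)

Orthogonality check:
  u_2 · u_1 = 0 (should be 0)
  u_3 · u_1 = 0 (should be 0)
  u_3 · u_2 = 0 (should be 0)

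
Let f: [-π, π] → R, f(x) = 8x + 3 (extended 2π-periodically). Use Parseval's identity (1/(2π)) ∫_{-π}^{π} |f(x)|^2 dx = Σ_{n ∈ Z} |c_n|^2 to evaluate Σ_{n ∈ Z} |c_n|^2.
Σ |c_n|^2 = 64π^2/3 + 9

Expand and integrate term by term over [-π, π]:
  ∫ (8x)^2 dx = 64·(2π^3/3); ∫ 2·8·(3)·x dx = 0 (odd integrand); ∫ 3^2 dx = 9·2π.
So (1/(2π)) ∫_{-π}^{π} (8x + 3)^2 dx = 64π^2/3 + 9 = 64π^2/3 + 9.
Parseval ⇒ Σ |c_n|^2 = 64π^2/3 + 9.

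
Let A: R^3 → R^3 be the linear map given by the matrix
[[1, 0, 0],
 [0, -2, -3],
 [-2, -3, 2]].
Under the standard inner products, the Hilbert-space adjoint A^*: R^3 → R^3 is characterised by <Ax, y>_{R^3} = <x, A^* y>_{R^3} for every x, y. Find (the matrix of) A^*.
A^* = A^T =
[[1, 0, -2],
 [0, -2, -3],
 [0, -3, 2]]

For real matrices with standard dot products, the defining identity <Ax, y> = <x, A^* y> gives (Ax)^T y = x^T (A^*) y, i.e. x^T A^T y = x^T (A^*) y. Since this holds for all x, y, we must have A^* = A^T. Therefore
A^* =
[[1, 0, -2],
 [0, -2, -3],
 [0, -3, 2]].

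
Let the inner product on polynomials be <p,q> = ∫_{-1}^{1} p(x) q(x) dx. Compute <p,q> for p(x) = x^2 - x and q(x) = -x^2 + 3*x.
<p,q> = -12/5

Expand the product: p(x)·q(x) = -x^4 + 4*x^3 - 3*x^2.
∫_{-1}^{1} of each monomial x^k gives [2/(k+1) if k even, 0 if k odd]. Integrating term-by-term (or equivalently evaluating the antiderivative F(x) = -x^5/5 + x^4 - x^3 at the endpoints):
  F(1) − F(−1) = -1/5 − (11/5) = -12/5.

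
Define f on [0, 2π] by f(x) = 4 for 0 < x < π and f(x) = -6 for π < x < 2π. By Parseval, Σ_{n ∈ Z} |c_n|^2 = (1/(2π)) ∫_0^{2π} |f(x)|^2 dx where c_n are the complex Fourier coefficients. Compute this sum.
Σ |c_n|^2 = 26

Parseval equates the L^2 energy of f (normalised by 1/(2π)) with the ℓ^2 sum of its Fourier coefficients: (1/(2π)) ∫_0^{2π} |f|^2 = Σ |c_n|^2.
Compute the left side: (1/(2π)) [∫_0^π 4^2 dx + ∫_π^{2π} (-6)^2 dx] = (1/(2π)) · (16π + 36π) = (16 + 36)/2 = 26.
So Σ_{n ∈ Z} |c_n|^2 = 26.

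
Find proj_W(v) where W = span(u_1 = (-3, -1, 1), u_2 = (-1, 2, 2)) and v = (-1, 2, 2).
proj_W(v) = (-1, 2, 2)

Set up U = [u_1 | ... | u_2] ∈ R^(3×2). The projector onto W = col(U) is P = U (U^T U)^(-1) U^T.
Compute U^T U =
  [11, 3]
  [3, 9],
and U^T v = (3, 9).
Solve U^T U · c = U^T v for the coefficients: c = (0, 1). The projection is proj_W(v) = U c.
Check: (v - proj_W(v)) · u_1 = 0  (should be 0).
Check: (v - proj_W(v)) · u_2 = 0  (should be 0).
Result: proj_W(v) = (-1, 2, 2).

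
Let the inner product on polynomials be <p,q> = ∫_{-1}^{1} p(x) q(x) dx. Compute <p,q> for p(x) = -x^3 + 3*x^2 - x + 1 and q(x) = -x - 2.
<p,q> = -104/15

Expand the product: p(x)·q(x) = x^4 - x^3 - 5*x^2 + x - 2.
∫_{-1}^{1} of each monomial x^k gives [2/(k+1) if k even, 0 if k odd]. Integrating term-by-term (or equivalently evaluating the antiderivative F(x) = x^5/5 - x^4/4 - 5*x^3/3 + x^2/2 - 2*x at the endpoints):
  F(1) − F(−1) = -193/60 − (223/60) = -104/15.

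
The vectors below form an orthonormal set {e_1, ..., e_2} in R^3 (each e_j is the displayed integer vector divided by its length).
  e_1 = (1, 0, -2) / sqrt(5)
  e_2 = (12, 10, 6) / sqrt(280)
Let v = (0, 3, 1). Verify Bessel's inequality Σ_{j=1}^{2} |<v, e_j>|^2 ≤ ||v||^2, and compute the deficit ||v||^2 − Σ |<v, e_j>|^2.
Σ |<v, e_j>|^2 = 38/7; ||v||^2 = 10; deficit = 32/7

Write each e_j = u_j / sqrt(<u_j, u_j>) where u_j is the displayed integer vector. Then <v, e_j> = <v, u_j> / sqrt(<u_j, u_j>), so |<v, e_j>|^2 = <v, u_j>^2 / <u_j, u_j>.
Coefficients: <v, e_1> = -2/sqrt(5), <v, e_2> = 36/sqrt(280).
Square and sum: Σ |<v, e_j>|^2 = 38/7.
Compute ||v||^2 = v·v = 10.
Deficit = 10 − 38/7 = 32/7 ≥ 0, confirming Bessel's inequality. (The deficit equals ||v − Σ <v,e_j> e_j||^2, the squared distance from v to span{e_j}.)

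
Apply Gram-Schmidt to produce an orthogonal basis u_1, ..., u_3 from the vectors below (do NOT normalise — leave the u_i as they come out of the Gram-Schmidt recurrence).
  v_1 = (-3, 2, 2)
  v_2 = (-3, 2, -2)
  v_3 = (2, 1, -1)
Orthogonal basis:
  u_1 = (-3, 2, 2)
  u_2 = (-24/17, 16/17, -52/17)
  u_3 = (14/13, 21/13, 0)

Apply the Gram-Schmidt recurrence
  u_1 = v_1
  u_i = v_i − Σ_{j<i} ((v_i · u_j) / (u_j · u_j)) · u_j.

Step by step this gives:
  u_1 = (-3, 2, 2)
  u_2 = (-24/17, 16/17, -52/17)
  u_3 = (14/13, 21/13, 0)

Orthogonality check:
  u_2 · u_1 = 0 (should be 0)
  u_3 · u_1 = 0 (should be 0)
  u_3 · u_2 = 0 (should be 0)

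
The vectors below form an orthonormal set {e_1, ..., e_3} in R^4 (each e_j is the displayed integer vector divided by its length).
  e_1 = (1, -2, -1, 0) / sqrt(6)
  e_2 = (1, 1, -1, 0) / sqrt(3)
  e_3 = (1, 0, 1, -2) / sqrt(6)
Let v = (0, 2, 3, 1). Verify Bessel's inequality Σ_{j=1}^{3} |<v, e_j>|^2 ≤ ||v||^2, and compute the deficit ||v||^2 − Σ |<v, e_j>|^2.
Σ |<v, e_j>|^2 = 26/3; ||v||^2 = 14; deficit = 16/3

Write each e_j = u_j / sqrt(<u_j, u_j>) where u_j is the displayed integer vector. Then <v, e_j> = <v, u_j> / sqrt(<u_j, u_j>), so |<v, e_j>|^2 = <v, u_j>^2 / <u_j, u_j>.
Coefficients: <v, e_1> = -7/sqrt(6), <v, e_2> = -1/sqrt(3), <v, e_3> = 1/sqrt(6).
Square and sum: Σ |<v, e_j>|^2 = 26/3.
Compute ||v||^2 = v·v = 14.
Deficit = 14 − 26/3 = 16/3 ≥ 0, confirming Bessel's inequality. (The deficit equals ||v − Σ <v,e_j> e_j||^2, the squared distance from v to span{e_j}.)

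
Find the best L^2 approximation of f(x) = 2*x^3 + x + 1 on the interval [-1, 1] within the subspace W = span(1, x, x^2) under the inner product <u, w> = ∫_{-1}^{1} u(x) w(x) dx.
g(x) = 11*x/5 + 1

The best approximation g ∈ W is the orthogonal projection of f onto W. Writing g = a_0 + a_1 x + a_2 x^2, the coefficients solve the normal equations G · a = b where
  G_{ij} = <φ_i, φ_j> and b_i = <f, φ_i>, with φ_0 = 1, φ_1 = x, φ_2 = x^2.
G =
  [2, 0, 2/3]
  [0, 2/3, 0]
  [2/3, 0, 2/5],
b = (2, 22/15, 2/3).
Solving gives a_0 = 1, a_1 = 11/5, a_2 = 0, so
  g(x) = 11*x/5 + 1.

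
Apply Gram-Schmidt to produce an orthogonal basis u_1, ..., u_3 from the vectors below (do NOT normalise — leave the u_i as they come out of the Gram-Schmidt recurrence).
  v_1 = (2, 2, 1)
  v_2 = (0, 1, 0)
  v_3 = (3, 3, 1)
Orthogonal basis:
  u_1 = (2, 2, 1)
  u_2 = (-4/9, 5/9, -2/9)
  u_3 = (1/5, 0, -2/5)

Apply the Gram-Schmidt recurrence
  u_1 = v_1
  u_i = v_i − Σ_{j<i} ((v_i · u_j) / (u_j · u_j)) · u_j.

Step by step this gives:
  u_1 = (2, 2, 1)
  u_2 = (-4/9, 5/9, -2/9)
  u_3 = (1/5, 0, -2/5)

Orthogonality check:
  u_2 · u_1 = 0 (should be 0)
  u_3 · u_1 = 0 (should be 0)
  u_3 · u_2 = 0 (should be 0)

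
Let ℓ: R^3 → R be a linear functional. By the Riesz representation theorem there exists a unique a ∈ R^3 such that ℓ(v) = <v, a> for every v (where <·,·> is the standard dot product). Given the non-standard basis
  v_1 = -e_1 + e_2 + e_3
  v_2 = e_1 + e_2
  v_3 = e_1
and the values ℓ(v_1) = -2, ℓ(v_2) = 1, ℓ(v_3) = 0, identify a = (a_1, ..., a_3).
a = (0, 1, -3)

Write a = (a_1, ..., a_3) in the standard basis. For each basis vector v_i, ℓ(v_i) = <v_i, a> is a linear equation in the a_j's. Collect the n equations into a matrix system V a = ℓ, where row i of V is v_i (expressed in the standard basis). Since V is invertible (lower-triangular with 1s on the diagonal, up to permutation), solve by back-substitution:
  V =
[[-1, 1, 1],
 [1, 1, 0],
 [1, 0, 0]]
  V a = (-2, 1, 0)
Solving gives a = (0, 1, -3).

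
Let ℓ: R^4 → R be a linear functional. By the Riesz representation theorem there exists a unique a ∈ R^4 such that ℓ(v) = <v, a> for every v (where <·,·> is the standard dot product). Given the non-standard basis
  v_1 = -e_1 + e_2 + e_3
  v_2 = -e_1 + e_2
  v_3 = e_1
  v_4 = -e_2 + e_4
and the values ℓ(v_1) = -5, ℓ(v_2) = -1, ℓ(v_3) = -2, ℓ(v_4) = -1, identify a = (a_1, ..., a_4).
a = (-2, -3, -4, -4)

Write a = (a_1, ..., a_4) in the standard basis. For each basis vector v_i, ℓ(v_i) = <v_i, a> is a linear equation in the a_j's. Collect the n equations into a matrix system V a = ℓ, where row i of V is v_i (expressed in the standard basis). Since V is invertible (lower-triangular with 1s on the diagonal, up to permutation), solve by back-substitution:
  V =
[[-1, 1, 1, 0],
 [-1, 1, 0, 0],
 [1, 0, 0, 0],
 [0, -1, 0, 1]]
  V a = (-5, -1, -2, -1)
Solving gives a = (-2, -3, -4, -4).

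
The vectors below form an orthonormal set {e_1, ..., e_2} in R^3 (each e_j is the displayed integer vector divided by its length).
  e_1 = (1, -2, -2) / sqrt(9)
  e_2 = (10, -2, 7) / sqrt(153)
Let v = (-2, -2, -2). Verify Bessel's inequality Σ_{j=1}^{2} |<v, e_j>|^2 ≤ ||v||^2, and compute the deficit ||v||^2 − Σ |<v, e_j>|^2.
Σ |<v, e_j>|^2 = 168/17; ||v||^2 = 12; deficit = 36/17

Write each e_j = u_j / sqrt(<u_j, u_j>) where u_j is the displayed integer vector. Then <v, e_j> = <v, u_j> / sqrt(<u_j, u_j>), so |<v, e_j>|^2 = <v, u_j>^2 / <u_j, u_j>.
Coefficients: <v, e_1> = 6/sqrt(9), <v, e_2> = -30/sqrt(153).
Square and sum: Σ |<v, e_j>|^2 = 168/17.
Compute ||v||^2 = v·v = 12.
Deficit = 12 − 168/17 = 36/17 ≥ 0, confirming Bessel's inequality. (The deficit equals ||v − Σ <v,e_j> e_j||^2, the squared distance from v to span{e_j}.)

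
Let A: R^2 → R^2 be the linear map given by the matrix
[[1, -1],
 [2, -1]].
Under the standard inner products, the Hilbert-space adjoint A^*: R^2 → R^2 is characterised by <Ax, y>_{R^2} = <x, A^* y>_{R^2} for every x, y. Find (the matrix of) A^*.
A^* = A^T =
[[1, 2],
 [-1, -1]]

For real matrices with standard dot products, the defining identity <Ax, y> = <x, A^* y> gives (Ax)^T y = x^T (A^*) y, i.e. x^T A^T y = x^T (A^*) y. Since this holds for all x, y, we must have A^* = A^T. Therefore
A^* =
[[1, 2],
 [-1, -1]].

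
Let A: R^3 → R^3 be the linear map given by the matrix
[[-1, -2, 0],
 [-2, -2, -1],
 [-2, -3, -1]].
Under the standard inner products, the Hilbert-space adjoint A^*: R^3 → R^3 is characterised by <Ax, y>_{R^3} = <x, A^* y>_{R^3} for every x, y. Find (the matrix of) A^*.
A^* = A^T =
[[-1, -2, -2],
 [-2, -2, -3],
 [0, -1, -1]]

For real matrices with standard dot products, the defining identity <Ax, y> = <x, A^* y> gives (Ax)^T y = x^T (A^*) y, i.e. x^T A^T y = x^T (A^*) y. Since this holds for all x, y, we must have A^* = A^T. Therefore
A^* =
[[-1, -2, -2],
 [-2, -2, -3],
 [0, -1, -1]].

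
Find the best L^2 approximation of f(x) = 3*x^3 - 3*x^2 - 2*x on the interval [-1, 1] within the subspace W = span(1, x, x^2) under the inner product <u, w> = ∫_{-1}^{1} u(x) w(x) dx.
g(x) = -3*x^2 - x/5

The best approximation g ∈ W is the orthogonal projection of f onto W. Writing g = a_0 + a_1 x + a_2 x^2, the coefficients solve the normal equations G · a = b where
  G_{ij} = <φ_i, φ_j> and b_i = <f, φ_i>, with φ_0 = 1, φ_1 = x, φ_2 = x^2.
G =
  [2, 0, 2/3]
  [0, 2/3, 0]
  [2/3, 0, 2/5],
b = (-2, -2/15, -6/5).
Solving gives a_0 = 0, a_1 = -1/5, a_2 = -3, so
  g(x) = -3*x^2 - x/5.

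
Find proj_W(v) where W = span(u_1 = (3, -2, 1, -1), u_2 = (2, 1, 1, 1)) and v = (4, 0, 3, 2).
proj_W(v) = (403/89, 65/89, 182/89, 104/89)

Set up U = [u_1 | ... | u_2] ∈ R^(4×2). The projector onto W = col(U) is P = U (U^T U)^(-1) U^T.
Compute U^T U =
  [15, 4]
  [4, 7],
and U^T v = (13, 13).
Solve U^T U · c = U^T v for the coefficients: c = (39/89, 143/89). The projection is proj_W(v) = U c.
Check: (v - proj_W(v)) · u_1 = 0  (should be 0).
Check: (v - proj_W(v)) · u_2 = 0  (should be 0).
Result: proj_W(v) = (403/89, 65/89, 182/89, 104/89).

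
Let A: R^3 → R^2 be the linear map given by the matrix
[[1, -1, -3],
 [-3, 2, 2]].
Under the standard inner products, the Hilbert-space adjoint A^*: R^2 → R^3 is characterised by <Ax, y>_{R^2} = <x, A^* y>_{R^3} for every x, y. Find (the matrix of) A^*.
A^* = A^T =
[[1, -3],
 [-1, 2],
 [-3, 2]]

For real matrices with standard dot products, the defining identity <Ax, y> = <x, A^* y> gives (Ax)^T y = x^T (A^*) y, i.e. x^T A^T y = x^T (A^*) y. Since this holds for all x, y, we must have A^* = A^T. Therefore
A^* =
[[1, -3],
 [-1, 2],
 [-3, 2]].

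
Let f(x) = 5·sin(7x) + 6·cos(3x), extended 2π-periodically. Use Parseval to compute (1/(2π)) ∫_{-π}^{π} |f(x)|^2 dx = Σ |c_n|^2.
Σ |c_n|^2 = 61/2

Expand |f|^2 and use orthogonality of {sin(nx), cos(mx)} on [-π, π]:
  ∫_{-π}^{π} sin(nx)^2 dx = π, ∫ cos(mx)^2 dx = π, and cross terms integrate to 0.
So ∫_{-π}^{π} f(x)^2 dx = 5^2 · π + 6^2 · π = (25 + 36)π.
Divide by 2π: (25 + 36)/2 = 61/2.
By Parseval, this equals Σ |c_n|^2.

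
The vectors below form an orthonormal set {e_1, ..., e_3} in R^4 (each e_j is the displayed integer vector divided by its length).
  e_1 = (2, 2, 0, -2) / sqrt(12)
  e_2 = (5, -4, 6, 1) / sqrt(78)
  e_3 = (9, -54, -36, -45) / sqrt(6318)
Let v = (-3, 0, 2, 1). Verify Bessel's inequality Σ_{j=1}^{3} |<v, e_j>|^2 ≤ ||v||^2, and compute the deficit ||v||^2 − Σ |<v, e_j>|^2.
Σ |<v, e_j>|^2 = 26/3; ||v||^2 = 14; deficit = 16/3

Write each e_j = u_j / sqrt(<u_j, u_j>) where u_j is the displayed integer vector. Then <v, e_j> = <v, u_j> / sqrt(<u_j, u_j>), so |<v, e_j>|^2 = <v, u_j>^2 / <u_j, u_j>.
Coefficients: <v, e_1> = -8/sqrt(12), <v, e_2> = -2/sqrt(78), <v, e_3> = -144/sqrt(6318).
Square and sum: Σ |<v, e_j>|^2 = 26/3.
Compute ||v||^2 = v·v = 14.
Deficit = 14 − 26/3 = 16/3 ≥ 0, confirming Bessel's inequality. (The deficit equals ||v − Σ <v,e_j> e_j||^2, the squared distance from v to span{e_j}.)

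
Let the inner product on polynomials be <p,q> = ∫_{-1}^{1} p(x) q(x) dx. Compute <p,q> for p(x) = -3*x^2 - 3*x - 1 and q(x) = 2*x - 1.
<p,q> = 0

Expand the product: p(x)·q(x) = -6*x^3 - 3*x^2 + x + 1.
∫_{-1}^{1} of each monomial x^k gives [2/(k+1) if k even, 0 if k odd]. Integrating term-by-term (or equivalently evaluating the antiderivative F(x) = -3*x^4/2 - x^3 + x^2/2 + x at the endpoints):
  F(1) − F(−1) = -1 − (-1) = 0.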